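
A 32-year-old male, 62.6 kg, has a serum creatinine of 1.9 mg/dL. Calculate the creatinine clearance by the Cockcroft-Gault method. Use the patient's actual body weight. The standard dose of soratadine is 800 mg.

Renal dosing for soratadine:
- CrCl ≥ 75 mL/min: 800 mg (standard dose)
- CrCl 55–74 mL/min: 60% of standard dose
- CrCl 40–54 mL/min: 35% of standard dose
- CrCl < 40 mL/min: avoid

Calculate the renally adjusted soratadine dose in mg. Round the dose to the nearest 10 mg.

CrCl = (140 − 32) × 62.6 / (72 × 1.9) = 6760.8 / 136.80 ≈ 49.4 mL/min
CrCl ≈ 49 mL/min → bracket 40–54 mL/min.
35% of 800 mg = 280 mg

280 mg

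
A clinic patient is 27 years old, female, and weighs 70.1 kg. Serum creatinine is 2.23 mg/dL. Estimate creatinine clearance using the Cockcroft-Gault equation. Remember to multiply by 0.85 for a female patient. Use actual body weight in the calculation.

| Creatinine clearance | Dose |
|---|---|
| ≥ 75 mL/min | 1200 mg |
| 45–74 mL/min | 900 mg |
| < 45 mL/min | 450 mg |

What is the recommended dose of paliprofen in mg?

CrCl = (140 − 27) × 70.1 / (72 × 2.23) × 0.85 = 7921.3 / 160.56 × 0.85 ≈ 41.9 mL/min
CrCl ≈ 42 mL/min → bracket < 45 mL/min.
Dose for this bracket: 450 mg.

450 mg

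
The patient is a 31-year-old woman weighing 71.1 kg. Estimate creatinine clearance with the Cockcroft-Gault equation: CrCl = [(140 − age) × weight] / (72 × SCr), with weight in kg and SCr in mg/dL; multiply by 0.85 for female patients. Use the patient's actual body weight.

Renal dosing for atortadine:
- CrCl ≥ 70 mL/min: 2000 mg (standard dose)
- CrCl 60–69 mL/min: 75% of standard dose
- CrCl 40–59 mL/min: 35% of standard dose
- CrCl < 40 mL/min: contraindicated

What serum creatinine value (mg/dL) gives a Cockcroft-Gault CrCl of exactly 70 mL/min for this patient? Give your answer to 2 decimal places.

1.31 mg/dL

Standard dose requires CrCl ≥ 70 mL/min.
Set (140 − 31) × 71.1 × 0.85 / (72 × SCr) = 70
SCr = (140 − 31) × 71.1 × 0.85 / (72 × 70) = 1.307 mg/dL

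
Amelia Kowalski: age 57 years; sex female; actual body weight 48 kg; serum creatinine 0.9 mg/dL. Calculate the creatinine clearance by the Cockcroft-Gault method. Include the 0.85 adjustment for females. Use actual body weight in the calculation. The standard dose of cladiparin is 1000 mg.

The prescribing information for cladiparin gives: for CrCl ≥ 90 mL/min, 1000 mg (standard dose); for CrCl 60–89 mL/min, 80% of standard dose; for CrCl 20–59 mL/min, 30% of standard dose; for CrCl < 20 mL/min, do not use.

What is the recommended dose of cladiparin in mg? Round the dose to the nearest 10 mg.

300 mg

CrCl = (140 − 57) × 48 / (72 × 0.9) × 0.85 = 3984.0 / 64.80 × 0.85 ≈ 52.3 mL/min
CrCl ≈ 52 mL/min → bracket 20–59 mL/min.
30% of 1000 mg = 300 mg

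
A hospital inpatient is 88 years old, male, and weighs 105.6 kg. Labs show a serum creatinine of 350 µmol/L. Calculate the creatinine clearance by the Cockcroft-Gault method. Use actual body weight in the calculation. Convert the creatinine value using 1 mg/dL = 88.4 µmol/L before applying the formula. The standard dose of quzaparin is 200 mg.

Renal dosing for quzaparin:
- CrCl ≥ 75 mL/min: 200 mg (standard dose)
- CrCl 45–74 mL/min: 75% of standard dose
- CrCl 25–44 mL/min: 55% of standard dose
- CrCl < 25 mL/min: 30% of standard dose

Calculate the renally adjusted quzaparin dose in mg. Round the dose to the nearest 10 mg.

SCr = 350 / 88.4 = 3.959 mg/dL
CrCl = (140 − 88) × 105.6 / (72 × 3.959) = 5491.2 / 285.05 ≈ 19.3 mL/min
CrCl ≈ 19 mL/min → bracket < 25 mL/min.
30% of 200 mg = 60 mg

60 mg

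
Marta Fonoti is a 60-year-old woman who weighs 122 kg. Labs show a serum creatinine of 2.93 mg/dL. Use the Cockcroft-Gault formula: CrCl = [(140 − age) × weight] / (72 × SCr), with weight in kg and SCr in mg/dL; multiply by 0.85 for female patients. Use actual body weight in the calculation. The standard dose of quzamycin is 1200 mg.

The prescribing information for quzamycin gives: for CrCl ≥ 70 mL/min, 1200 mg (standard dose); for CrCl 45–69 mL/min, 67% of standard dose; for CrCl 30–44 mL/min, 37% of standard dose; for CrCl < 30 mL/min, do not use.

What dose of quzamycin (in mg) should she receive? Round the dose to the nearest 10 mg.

CrCl = (140 − 60) × 122 / (72 × 2.93) × 0.85 = 9760.0 / 210.96 × 0.85 ≈ 39.3 mL/min
CrCl ≈ 39 mL/min → bracket 30–44 mL/min.
37% of 1200 mg = 444 mg → 440 mg

440 mg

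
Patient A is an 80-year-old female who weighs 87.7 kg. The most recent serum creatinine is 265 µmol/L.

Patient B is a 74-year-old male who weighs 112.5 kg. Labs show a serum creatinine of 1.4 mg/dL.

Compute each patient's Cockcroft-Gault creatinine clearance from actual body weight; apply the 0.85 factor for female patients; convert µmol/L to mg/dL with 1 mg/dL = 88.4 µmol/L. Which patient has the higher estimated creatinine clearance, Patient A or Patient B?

Patient B

Patient A: SCr = 265 / 88.4 = 2.998 mg/dL
Patient A: CrCl = (140 − 80) × 87.7 / (72 × 2.998) × 0.85 = 5262.0 / 215.86 × 0.85 ≈ 20.7 mL/min
Patient B: CrCl = (140 − 74) × 112.5 / (72 × 1.4) = 7425.0 / 100.80 ≈ 73.7 mL/min
20.7 vs 73.7 mL/min → Patient B is higher.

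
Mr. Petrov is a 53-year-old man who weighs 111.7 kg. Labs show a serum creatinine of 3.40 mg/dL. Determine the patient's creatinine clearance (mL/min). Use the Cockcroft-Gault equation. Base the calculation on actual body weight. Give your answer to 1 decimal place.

39.7 mL/min

CrCl = (140 − 53) × 111.7 / (72 × 3.4) = 9717.9 / 244.80 ≈ 39.7 mL/min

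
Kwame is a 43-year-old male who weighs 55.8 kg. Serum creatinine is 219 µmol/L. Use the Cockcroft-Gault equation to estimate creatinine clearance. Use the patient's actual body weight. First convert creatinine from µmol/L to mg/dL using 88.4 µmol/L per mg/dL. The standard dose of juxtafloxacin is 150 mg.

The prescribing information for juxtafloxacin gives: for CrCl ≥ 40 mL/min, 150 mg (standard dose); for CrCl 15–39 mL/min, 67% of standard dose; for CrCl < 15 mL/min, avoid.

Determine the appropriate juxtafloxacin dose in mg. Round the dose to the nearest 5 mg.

SCr = 219 / 88.4 = 2.477 mg/dL
CrCl = (140 − 43) × 55.8 / (72 × 2.477) = 5412.6 / 178.34 ≈ 30.3 mL/min
CrCl ≈ 30 mL/min → bracket 15–39 mL/min.
67% of 150 mg = 100.5 mg → 100 mg

100 mg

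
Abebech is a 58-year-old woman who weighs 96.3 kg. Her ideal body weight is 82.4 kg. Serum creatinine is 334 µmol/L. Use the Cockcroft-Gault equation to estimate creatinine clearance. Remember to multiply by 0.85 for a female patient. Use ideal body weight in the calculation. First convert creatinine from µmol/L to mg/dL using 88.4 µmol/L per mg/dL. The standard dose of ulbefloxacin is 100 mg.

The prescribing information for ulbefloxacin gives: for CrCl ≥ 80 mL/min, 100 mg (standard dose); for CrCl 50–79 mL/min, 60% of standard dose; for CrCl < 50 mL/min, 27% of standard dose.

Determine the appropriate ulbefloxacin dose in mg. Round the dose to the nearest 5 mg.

25 mg

SCr = 334 / 88.4 = 3.778 mg/dL
CrCl = (140 − 58) × 82.4 / (72 × 3.778) × 0.85 = 6756.8 / 272.02 × 0.85 ≈ 21.1 mL/min
CrCl ≈ 21 mL/min → bracket < 50 mL/min.
27% of 100 mg = 27 mg → 25 mg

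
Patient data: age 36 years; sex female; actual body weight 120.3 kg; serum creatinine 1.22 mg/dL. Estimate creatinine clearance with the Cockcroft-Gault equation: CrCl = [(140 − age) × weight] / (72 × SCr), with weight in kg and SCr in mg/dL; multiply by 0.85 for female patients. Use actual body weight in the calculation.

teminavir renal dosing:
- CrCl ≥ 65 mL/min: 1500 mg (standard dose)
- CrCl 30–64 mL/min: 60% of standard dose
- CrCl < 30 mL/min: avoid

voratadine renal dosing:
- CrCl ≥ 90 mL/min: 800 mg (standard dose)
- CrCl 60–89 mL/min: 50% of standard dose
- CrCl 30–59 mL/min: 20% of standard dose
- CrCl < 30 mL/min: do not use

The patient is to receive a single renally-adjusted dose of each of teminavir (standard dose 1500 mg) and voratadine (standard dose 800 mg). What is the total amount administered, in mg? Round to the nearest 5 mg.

CrCl = (140 − 36) × 120.3 / (72 × 1.22) × 0.85 = 12511.2 / 87.84 × 0.85 ≈ 121.1 mL/min
CrCl ≈ 121 mL/min.
teminavir: ≥ 65 mL/min → 100% of 1500 mg = 1500 mg.
voratadine: ≥ 90 mL/min → 100% of 800 mg = 800 mg.
Total = 1500 + 800 = 2300 mg.

2300 mg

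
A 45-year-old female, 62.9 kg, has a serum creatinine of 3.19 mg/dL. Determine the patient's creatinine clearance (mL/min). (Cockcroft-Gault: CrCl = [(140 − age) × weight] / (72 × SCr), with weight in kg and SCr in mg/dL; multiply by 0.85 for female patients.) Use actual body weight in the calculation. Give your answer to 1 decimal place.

22.1 mL/min

CrCl = (140 − 45) × 62.9 / (72 × 3.19) × 0.85 = 5975.5 / 229.68 × 0.85 ≈ 22.1 mL/min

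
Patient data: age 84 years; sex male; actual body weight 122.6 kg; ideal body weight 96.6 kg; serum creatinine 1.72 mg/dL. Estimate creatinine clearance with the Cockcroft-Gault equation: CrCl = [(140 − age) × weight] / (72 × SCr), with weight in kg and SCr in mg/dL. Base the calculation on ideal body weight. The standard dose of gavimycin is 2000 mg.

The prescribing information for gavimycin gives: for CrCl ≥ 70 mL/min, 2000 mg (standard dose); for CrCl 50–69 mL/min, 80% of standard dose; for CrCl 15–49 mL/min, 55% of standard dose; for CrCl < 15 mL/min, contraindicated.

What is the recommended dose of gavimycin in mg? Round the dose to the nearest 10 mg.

CrCl = (140 − 84) × 96.6 / (72 × 1.72) = 5409.6 / 123.84 ≈ 43.7 mL/min
CrCl ≈ 44 mL/min → bracket 15–49 mL/min.
55% of 2000 mg = 1100 mg

1100 mg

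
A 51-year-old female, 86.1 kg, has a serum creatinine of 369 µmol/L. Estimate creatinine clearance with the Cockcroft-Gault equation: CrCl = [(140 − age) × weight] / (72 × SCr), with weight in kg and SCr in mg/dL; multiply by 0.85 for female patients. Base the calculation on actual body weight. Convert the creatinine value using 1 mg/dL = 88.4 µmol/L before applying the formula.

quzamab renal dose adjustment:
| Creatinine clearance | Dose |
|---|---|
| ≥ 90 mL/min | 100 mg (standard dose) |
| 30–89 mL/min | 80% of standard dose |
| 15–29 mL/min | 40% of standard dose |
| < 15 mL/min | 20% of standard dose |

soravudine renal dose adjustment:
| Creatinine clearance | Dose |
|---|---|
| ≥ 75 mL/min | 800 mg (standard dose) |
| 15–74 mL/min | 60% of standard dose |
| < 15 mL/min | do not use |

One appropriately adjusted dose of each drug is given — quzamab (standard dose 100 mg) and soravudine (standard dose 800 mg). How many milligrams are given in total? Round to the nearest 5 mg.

520 mg

SCr = 369 / 88.4 = 4.174 mg/dL
CrCl = (140 − 51) × 86.1 / (72 × 4.174) × 0.85 = 7662.9 / 300.53 × 0.85 ≈ 21.7 mL/min
CrCl ≈ 22 mL/min.
quzamab: 15–29 mL/min → 40% of 100 mg = 40 mg.
soravudine: 15–74 mL/min → 60% of 800 mg = 480 mg.
Total = 40 + 480 = 520 mg.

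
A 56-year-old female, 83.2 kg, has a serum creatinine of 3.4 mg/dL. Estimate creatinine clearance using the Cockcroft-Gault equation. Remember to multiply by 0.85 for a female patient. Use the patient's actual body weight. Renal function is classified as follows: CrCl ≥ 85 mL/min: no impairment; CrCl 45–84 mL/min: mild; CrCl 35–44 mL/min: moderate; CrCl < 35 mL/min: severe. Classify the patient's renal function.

severe

CrCl = (140 − 56) × 83.2 / (72 × 3.4) × 0.85 = 6988.8 / 244.80 × 0.85 ≈ 24.3 mL/min
24 mL/min falls in the 'severe' range.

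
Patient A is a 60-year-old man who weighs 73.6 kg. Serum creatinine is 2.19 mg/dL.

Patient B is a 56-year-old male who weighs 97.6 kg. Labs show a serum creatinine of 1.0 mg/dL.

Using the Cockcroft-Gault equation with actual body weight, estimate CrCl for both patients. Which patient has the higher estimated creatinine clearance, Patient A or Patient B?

Patient B

Patient A: CrCl = (140 − 60) × 73.6 / (72 × 2.19) = 5888.0 / 157.68 ≈ 37.3 mL/min
Patient B: CrCl = (140 − 56) × 97.6 / (72 × 1) = 8198.4 / 72.00 ≈ 113.9 mL/min
37.3 vs 113.9 mL/min → Patient B is higher.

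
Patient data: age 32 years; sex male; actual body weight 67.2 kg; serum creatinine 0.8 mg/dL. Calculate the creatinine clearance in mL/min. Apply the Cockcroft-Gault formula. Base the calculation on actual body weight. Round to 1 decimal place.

CrCl = (140 − 32) × 67.2 / (72 × 0.8) = 7257.6 / 57.60 ≈ 126.0 mL/min

126.0 mL/min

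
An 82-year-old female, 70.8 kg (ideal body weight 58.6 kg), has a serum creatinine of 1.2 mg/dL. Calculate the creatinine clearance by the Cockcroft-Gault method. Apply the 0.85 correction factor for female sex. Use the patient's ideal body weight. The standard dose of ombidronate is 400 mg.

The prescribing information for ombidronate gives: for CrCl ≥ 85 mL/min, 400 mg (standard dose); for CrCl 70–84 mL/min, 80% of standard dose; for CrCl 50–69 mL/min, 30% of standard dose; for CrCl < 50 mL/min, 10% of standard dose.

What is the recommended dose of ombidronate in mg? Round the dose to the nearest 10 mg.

CrCl = (140 − 82) × 58.6 / (72 × 1.2) × 0.85 = 3398.8 / 86.40 × 0.85 ≈ 33.4 mL/min
CrCl ≈ 33 mL/min → bracket < 50 mL/min.
10% of 400 mg = 40 mg

40 mg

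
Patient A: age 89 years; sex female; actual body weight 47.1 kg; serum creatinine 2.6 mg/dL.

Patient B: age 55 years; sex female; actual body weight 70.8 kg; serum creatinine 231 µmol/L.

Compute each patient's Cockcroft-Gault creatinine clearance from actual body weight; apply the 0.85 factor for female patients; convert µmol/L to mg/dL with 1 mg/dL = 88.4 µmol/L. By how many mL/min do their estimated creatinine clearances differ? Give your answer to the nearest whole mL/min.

Patient A: CrCl = (140 − 89) × 47.1 / (72 × 2.6) × 0.85 = 2402.1 / 187.20 × 0.85 ≈ 10.9 mL/min
Patient B: SCr = 231 / 88.4 = 2.613 mg/dL
Patient B: CrCl = (140 − 55) × 70.8 / (72 × 2.613) × 0.85 = 6018.0 / 188.14 × 0.85 ≈ 27.2 mL/min
|10.9 − 27.2| = 16.3 mL/min

16 mL/min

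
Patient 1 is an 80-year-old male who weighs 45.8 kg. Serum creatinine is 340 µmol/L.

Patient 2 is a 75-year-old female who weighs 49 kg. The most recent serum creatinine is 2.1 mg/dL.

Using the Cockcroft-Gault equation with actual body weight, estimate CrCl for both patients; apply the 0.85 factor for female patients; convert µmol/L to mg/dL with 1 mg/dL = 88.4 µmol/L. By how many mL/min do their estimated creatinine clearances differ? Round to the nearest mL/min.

Patient 1: SCr = 340 / 88.4 = 3.846 mg/dL
Patient 1: CrCl = (140 − 80) × 45.8 / (72 × 3.846) = 2748.0 / 276.91 ≈ 9.9 mL/min
Patient 2: CrCl = (140 − 75) × 49 / (72 × 2.1) × 0.85 = 3185.0 / 151.20 × 0.85 ≈ 17.9 mL/min
|9.9 − 17.9| = 8.0 mL/min

8 mL/min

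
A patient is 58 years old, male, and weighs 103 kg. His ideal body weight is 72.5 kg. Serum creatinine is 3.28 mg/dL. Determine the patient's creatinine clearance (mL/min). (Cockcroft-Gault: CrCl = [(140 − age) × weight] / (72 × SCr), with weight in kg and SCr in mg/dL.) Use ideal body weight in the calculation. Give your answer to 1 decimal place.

CrCl = (140 − 58) × 72.5 / (72 × 3.28) = 5945.0 / 236.16 ≈ 25.2 mL/min

25.2 mL/min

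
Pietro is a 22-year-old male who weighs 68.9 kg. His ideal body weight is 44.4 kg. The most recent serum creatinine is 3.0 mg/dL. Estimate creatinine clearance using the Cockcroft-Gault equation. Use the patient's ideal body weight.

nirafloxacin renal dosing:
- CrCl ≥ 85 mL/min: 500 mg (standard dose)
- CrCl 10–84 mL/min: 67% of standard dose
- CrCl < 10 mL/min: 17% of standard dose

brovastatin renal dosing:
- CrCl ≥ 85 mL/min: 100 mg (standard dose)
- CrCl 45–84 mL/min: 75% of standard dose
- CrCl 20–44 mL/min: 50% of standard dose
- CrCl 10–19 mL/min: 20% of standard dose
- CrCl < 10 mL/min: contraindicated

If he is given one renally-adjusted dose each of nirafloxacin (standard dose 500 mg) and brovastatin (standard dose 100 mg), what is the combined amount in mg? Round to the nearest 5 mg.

385 mg

CrCl = (140 − 22) × 44.4 / (72 × 3) = 5239.2 / 216.00 ≈ 24.3 mL/min
CrCl ≈ 24 mL/min.
nirafloxacin: 10–84 mL/min → 67% of 500 mg = 335 mg.
brovastatin: 20–44 mL/min → 50% of 100 mg = 50 mg.
Total = 335 + 50 = 385 mg.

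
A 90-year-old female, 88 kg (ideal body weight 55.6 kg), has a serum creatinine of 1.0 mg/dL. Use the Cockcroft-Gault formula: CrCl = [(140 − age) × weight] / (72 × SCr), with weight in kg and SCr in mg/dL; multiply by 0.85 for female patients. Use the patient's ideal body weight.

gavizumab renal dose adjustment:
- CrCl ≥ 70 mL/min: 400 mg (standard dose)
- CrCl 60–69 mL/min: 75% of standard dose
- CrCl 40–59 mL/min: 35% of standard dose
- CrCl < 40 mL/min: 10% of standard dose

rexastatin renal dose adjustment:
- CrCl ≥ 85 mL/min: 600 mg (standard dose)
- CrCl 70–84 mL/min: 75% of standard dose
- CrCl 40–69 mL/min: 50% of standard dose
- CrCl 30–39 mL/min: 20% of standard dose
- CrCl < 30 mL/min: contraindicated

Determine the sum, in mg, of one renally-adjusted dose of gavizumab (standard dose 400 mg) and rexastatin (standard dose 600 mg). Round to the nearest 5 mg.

160 mg

CrCl = (140 − 90) × 55.6 / (72 × 1) × 0.85 = 2780.0 / 72.00 × 0.85 ≈ 32.8 mL/min
CrCl ≈ 33 mL/min.
gavizumab: < 40 mL/min → 10% of 400 mg = 40 mg.
rexastatin: 30–39 mL/min → 20% of 600 mg = 120 mg.
Total = 40 + 120 = 160 mg.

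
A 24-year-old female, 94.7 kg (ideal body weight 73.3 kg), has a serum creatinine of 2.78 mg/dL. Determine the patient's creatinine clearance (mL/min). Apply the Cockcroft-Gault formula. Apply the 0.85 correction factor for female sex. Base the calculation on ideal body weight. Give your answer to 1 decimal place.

36.1 mL/min

CrCl = (140 − 24) × 73.3 / (72 × 2.78) × 0.85 = 8502.8 / 200.16 × 0.85 ≈ 36.1 mL/min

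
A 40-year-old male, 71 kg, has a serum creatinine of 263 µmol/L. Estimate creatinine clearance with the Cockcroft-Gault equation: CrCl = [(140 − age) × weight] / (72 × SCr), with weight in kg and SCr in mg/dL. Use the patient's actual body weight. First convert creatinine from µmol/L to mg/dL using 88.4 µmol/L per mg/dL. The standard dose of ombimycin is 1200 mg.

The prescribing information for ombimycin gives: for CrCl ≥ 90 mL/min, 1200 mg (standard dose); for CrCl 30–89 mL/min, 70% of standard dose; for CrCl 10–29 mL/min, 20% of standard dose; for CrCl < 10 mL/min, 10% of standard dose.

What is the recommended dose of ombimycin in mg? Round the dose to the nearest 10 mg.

840 mg

SCr = 263 / 88.4 = 2.975 mg/dL
CrCl = (140 − 40) × 71 / (72 × 2.975) = 7100.0 / 214.20 ≈ 33.1 mL/min
CrCl ≈ 33 mL/min → bracket 30–89 mL/min.
70% of 1200 mg = 840 mg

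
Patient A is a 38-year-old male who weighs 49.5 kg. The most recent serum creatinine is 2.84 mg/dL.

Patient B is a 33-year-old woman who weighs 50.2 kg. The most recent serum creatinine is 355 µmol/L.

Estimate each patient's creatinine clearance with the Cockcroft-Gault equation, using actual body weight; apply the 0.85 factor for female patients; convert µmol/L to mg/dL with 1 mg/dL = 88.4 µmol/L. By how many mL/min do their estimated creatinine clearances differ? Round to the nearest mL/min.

Patient A: CrCl = (140 − 38) × 49.5 / (72 × 2.84) = 5049.0 / 204.48 ≈ 24.7 mL/min
Patient B: SCr = 355 / 88.4 = 4.016 mg/dL
Patient B: CrCl = (140 − 33) × 50.2 / (72 × 4.016) × 0.85 = 5371.4 / 289.15 × 0.85 ≈ 15.8 mL/min
|24.7 − 15.8| = 8.9 mL/min

9 mL/min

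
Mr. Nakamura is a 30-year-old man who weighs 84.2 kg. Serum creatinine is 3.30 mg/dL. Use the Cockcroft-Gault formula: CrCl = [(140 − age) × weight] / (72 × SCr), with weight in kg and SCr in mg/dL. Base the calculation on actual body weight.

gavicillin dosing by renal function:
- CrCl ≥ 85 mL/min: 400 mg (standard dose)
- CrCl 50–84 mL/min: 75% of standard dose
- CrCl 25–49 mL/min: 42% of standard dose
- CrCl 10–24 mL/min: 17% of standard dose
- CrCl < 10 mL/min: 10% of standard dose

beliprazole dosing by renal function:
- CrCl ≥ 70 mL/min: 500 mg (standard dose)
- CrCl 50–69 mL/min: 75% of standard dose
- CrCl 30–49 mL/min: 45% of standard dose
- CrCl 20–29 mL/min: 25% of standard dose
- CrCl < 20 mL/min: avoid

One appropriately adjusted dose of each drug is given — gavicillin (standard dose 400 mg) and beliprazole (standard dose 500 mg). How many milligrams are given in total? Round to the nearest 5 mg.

CrCl = (140 − 30) × 84.2 / (72 × 3.3) = 9262.0 / 237.60 ≈ 39.0 mL/min
CrCl ≈ 39 mL/min.
gavicillin: 25–49 mL/min → 42% of 400 mg = 168 mg.
beliprazole: 30–49 mL/min → 45% of 500 mg = 225 mg.
Total = 168 + 225 = 393 mg.

395 mg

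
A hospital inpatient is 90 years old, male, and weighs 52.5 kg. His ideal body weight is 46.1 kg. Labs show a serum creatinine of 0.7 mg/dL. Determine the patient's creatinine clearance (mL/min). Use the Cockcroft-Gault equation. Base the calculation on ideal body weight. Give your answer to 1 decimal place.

CrCl = (140 − 90) × 46.1 / (72 × 0.7) = 2305.0 / 50.40 ≈ 45.7 mL/min

45.7 mL/min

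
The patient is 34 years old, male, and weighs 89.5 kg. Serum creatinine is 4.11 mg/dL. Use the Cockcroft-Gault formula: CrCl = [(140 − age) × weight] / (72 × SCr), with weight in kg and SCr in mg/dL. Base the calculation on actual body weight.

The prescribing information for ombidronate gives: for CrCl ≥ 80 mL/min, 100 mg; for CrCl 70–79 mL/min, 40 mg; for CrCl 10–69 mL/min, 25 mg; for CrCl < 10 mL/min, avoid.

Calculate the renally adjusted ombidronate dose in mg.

25 mg

CrCl = (140 − 34) × 89.5 / (72 × 4.11) = 9487.0 / 295.92 ≈ 32.1 mL/min
CrCl ≈ 32 mL/min → bracket 10–69 mL/min.
Dose for this bracket: 25 mg.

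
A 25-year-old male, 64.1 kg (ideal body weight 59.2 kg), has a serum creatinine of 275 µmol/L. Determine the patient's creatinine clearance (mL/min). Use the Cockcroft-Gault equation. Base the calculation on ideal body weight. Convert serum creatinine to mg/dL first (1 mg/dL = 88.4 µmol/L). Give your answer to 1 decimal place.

SCr = 275 / 88.4 = 3.111 mg/dL
CrCl = (140 − 25) × 59.2 / (72 × 3.111) = 6808.0 / 223.99 ≈ 30.4 mL/min

30.4 mL/min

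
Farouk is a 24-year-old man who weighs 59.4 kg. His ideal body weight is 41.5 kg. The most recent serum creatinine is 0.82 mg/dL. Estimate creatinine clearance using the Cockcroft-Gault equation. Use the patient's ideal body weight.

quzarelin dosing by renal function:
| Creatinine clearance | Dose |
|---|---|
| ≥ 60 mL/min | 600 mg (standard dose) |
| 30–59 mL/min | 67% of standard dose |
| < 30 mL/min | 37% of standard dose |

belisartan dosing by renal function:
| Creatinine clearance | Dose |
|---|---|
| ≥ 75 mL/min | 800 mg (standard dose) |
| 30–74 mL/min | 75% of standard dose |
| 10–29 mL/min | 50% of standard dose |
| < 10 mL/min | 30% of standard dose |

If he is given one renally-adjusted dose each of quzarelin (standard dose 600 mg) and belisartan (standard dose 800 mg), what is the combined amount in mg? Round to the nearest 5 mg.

1400 mg

CrCl = (140 − 24) × 41.5 / (72 × 0.82) = 4814.0 / 59.04 ≈ 81.5 mL/min
CrCl ≈ 82 mL/min.
quzarelin: ≥ 60 mL/min → 100% of 600 mg = 600 mg.
belisartan: ≥ 75 mL/min → 100% of 800 mg = 800 mg.
Total = 600 + 800 = 1400 mg.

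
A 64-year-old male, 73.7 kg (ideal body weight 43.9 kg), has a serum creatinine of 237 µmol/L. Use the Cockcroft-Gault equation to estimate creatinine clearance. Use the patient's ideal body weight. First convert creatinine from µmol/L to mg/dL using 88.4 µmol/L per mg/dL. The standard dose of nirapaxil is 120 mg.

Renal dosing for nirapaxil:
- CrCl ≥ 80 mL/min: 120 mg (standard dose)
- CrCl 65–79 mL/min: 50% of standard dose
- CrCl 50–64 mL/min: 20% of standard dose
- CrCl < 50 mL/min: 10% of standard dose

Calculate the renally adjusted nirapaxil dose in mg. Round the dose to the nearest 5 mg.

10 mg

SCr = 237 / 88.4 = 2.681 mg/dL
CrCl = (140 − 64) × 43.9 / (72 × 2.681) = 3336.4 / 193.03 ≈ 17.3 mL/min
CrCl ≈ 17 mL/min → bracket < 50 mL/min.
10% of 120 mg = 12 mg → 10 mg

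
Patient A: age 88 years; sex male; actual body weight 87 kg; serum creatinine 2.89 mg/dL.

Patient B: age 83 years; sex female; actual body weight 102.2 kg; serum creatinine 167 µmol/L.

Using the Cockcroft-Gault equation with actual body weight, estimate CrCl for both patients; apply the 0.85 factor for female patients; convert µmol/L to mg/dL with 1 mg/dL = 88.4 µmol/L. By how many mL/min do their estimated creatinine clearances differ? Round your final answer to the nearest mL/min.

15 mL/min

Patient A: CrCl = (140 − 88) × 87 / (72 × 2.89) = 4524.0 / 208.08 ≈ 21.7 mL/min
Patient B: SCr = 167 / 88.4 = 1.889 mg/dL
Patient B: CrCl = (140 − 83) × 102.2 / (72 × 1.889) × 0.85 = 5825.4 / 136.01 × 0.85 ≈ 36.4 mL/min
|21.7 − 36.4| = 14.7 mL/min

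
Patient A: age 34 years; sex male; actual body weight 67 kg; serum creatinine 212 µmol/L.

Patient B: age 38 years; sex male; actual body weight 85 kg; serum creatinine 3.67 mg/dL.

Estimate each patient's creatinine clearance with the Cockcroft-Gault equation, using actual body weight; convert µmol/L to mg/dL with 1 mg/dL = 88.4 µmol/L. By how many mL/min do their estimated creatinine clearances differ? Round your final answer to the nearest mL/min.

Patient A: SCr = 212 / 88.4 = 2.398 mg/dL
Patient A: CrCl = (140 − 34) × 67 / (72 × 2.398) = 7102.0 / 172.66 ≈ 41.1 mL/min
Patient B: CrCl = (140 − 38) × 85 / (72 × 3.67) = 8670.0 / 264.24 ≈ 32.8 mL/min
|41.1 − 32.8| = 8.3 mL/min

8 mL/min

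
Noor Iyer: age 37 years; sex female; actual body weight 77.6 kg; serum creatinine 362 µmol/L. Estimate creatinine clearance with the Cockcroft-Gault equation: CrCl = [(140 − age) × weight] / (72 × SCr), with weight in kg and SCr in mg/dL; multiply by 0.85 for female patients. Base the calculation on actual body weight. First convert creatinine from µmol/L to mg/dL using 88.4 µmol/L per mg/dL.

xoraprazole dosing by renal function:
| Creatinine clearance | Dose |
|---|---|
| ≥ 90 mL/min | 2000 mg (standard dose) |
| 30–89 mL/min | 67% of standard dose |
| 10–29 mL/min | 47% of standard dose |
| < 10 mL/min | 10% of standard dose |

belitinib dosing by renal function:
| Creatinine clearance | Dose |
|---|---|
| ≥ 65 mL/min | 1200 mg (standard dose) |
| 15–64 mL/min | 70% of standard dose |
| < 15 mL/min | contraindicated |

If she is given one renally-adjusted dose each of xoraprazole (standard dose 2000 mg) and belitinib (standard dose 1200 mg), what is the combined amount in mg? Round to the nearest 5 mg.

1780 mg

SCr = 362 / 88.4 = 4.095 mg/dL
CrCl = (140 − 37) × 77.6 / (72 × 4.095) × 0.85 = 7992.8 / 294.84 × 0.85 ≈ 23.0 mL/min
CrCl ≈ 23 mL/min.
xoraprazole: 10–29 mL/min → 47% of 2000 mg = 940 mg.
belitinib: 15–64 mL/min → 70% of 1200 mg = 840 mg.
Total = 940 + 840 = 1780 mg.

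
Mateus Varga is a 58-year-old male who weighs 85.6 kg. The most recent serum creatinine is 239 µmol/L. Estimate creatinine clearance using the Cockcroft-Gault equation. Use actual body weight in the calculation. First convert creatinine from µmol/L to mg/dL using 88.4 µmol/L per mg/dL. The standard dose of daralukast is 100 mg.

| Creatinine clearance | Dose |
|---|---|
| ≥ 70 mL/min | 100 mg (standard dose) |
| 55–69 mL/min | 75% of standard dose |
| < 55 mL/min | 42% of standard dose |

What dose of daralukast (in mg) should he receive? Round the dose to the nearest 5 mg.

SCr = 239 / 88.4 = 2.704 mg/dL
CrCl = (140 − 58) × 85.6 / (72 × 2.704) = 7019.2 / 194.69 ≈ 36.1 mL/min
CrCl ≈ 36 mL/min → bracket < 55 mL/min.
42% of 100 mg = 42 mg → 40 mg

40 mg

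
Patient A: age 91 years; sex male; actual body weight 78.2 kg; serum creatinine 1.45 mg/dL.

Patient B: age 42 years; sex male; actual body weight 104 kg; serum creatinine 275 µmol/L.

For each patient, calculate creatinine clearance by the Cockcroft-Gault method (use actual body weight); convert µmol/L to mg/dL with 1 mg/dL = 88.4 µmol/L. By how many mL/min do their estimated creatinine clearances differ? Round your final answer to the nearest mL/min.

9 mL/min

Patient A: CrCl = (140 − 91) × 78.2 / (72 × 1.45) = 3831.8 / 104.40 ≈ 36.7 mL/min
Patient B: SCr = 275 / 88.4 = 3.111 mg/dL
Patient B: CrCl = (140 − 42) × 104 / (72 × 3.111) = 10192.0 / 223.99 ≈ 45.5 mL/min
|36.7 − 45.5| = 8.8 mL/min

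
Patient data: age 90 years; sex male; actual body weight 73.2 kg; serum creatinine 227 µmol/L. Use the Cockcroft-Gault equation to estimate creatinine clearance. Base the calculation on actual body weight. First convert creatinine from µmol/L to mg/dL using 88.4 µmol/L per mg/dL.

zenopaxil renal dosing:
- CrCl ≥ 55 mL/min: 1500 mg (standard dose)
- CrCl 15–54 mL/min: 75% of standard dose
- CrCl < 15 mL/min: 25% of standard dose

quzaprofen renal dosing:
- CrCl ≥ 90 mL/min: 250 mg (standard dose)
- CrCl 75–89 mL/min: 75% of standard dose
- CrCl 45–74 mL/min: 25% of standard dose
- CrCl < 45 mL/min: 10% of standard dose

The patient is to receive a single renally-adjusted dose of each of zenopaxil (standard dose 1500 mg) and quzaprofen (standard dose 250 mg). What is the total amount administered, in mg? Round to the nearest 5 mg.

1150 mg

SCr = 227 / 88.4 = 2.568 mg/dL
CrCl = (140 − 90) × 73.2 / (72 × 2.568) = 3660.0 / 184.90 ≈ 19.8 mL/min
CrCl ≈ 20 mL/min.
zenopaxil: 15–54 mL/min → 75% of 1500 mg = 1125 mg.
quzaprofen: < 45 mL/min → 10% of 250 mg = 25 mg.
Total = 1125 + 25 = 1150 mg.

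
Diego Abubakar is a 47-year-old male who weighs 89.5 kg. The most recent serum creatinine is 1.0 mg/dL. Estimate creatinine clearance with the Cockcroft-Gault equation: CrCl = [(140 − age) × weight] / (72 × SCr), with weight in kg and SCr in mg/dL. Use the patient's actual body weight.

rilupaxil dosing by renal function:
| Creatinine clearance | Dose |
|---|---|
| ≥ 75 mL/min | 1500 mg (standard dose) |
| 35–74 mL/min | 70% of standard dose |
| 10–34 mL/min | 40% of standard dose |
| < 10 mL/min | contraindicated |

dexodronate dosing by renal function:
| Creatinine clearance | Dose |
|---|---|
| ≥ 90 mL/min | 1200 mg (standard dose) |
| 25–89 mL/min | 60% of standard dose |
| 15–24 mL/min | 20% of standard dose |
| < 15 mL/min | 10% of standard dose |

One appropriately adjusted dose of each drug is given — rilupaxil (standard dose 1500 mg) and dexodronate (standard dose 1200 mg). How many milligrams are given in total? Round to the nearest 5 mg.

2700 mg

CrCl = (140 − 47) × 89.5 / (72 × 1) = 8323.5 / 72.00 ≈ 115.6 mL/min
CrCl ≈ 116 mL/min.
rilupaxil: ≥ 75 mL/min → 100% of 1500 mg = 1500 mg.
dexodronate: ≥ 90 mL/min → 100% of 1200 mg = 1200 mg.
Total = 1500 + 1200 = 2700 mg.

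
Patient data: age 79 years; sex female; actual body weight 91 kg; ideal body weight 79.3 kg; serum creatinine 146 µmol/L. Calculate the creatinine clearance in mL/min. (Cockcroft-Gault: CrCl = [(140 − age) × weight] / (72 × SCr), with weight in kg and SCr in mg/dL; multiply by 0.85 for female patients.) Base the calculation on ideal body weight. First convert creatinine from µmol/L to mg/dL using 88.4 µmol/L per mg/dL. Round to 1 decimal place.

34.6 mL/min

SCr = 146 / 88.4 = 1.652 mg/dL
CrCl = (140 − 79) × 79.3 / (72 × 1.652) × 0.85 = 4837.3 / 118.94 × 0.85 ≈ 34.6 mL/min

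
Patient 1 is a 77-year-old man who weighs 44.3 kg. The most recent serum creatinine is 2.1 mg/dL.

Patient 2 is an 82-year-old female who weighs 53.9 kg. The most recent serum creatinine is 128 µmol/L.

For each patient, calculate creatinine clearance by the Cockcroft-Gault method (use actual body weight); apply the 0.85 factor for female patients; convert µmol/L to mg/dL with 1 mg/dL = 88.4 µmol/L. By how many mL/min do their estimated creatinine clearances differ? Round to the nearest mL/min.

7 mL/min

Patient 1: CrCl = (140 − 77) × 44.3 / (72 × 2.1) = 2790.9 / 151.20 ≈ 18.5 mL/min
Patient 2: SCr = 128 / 88.4 = 1.448 mg/dL
Patient 2: CrCl = (140 − 82) × 53.9 / (72 × 1.448) × 0.85 = 3126.2 / 104.26 × 0.85 ≈ 25.5 mL/min
|18.5 − 25.5| = 7.0 mL/min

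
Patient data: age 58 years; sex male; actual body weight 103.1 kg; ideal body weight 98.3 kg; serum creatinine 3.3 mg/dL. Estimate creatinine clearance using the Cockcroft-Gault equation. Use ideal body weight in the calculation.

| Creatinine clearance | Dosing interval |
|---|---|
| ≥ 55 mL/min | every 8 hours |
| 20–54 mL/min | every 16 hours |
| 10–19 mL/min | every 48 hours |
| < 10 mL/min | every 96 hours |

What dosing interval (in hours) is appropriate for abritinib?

every 16 hours

CrCl = (140 − 58) × 98.3 / (72 × 3.3) = 8060.6 / 237.60 ≈ 33.9 mL/min
CrCl ≈ 34 mL/min → bracket 20–54 mL/min → every 16 hours.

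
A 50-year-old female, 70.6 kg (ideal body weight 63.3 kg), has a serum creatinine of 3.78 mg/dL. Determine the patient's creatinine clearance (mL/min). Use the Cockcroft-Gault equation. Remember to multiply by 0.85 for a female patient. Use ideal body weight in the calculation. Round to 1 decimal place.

17.8 mL/min

CrCl = (140 − 50) × 63.3 / (72 × 3.78) × 0.85 = 5697.0 / 272.16 × 0.85 ≈ 17.8 mL/min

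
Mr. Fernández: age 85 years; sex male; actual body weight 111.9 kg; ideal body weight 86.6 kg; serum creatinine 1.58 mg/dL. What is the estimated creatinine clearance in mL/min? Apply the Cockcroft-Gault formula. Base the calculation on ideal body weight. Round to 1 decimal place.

CrCl = (140 − 85) × 86.6 / (72 × 1.58) = 4763.0 / 113.76 ≈ 41.9 mL/min

41.9 mL/min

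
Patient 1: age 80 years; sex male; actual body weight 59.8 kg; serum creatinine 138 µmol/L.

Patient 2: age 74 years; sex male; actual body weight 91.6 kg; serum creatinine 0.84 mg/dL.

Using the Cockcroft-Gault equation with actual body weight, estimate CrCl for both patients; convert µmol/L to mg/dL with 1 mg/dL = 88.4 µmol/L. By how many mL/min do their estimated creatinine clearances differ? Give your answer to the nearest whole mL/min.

68 mL/min

Patient 1: SCr = 138 / 88.4 = 1.561 mg/dL
Patient 1: CrCl = (140 − 80) × 59.8 / (72 × 1.561) = 3588.0 / 112.39 ≈ 31.9 mL/min
Patient 2: CrCl = (140 − 74) × 91.6 / (72 × 0.84) = 6045.6 / 60.48 ≈ 100.0 mL/min
|31.9 − 100.0| = 68.1 mL/min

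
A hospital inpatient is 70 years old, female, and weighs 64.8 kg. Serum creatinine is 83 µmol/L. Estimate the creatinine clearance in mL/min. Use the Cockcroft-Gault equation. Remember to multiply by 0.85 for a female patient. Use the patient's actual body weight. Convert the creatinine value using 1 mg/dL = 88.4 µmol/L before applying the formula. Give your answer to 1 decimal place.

57.0 mL/min

SCr = 83 / 88.4 = 0.939 mg/dL
CrCl = (140 − 70) × 64.8 / (72 × 0.939) × 0.85 = 4536.0 / 67.61 × 0.85 ≈ 57.0 mL/min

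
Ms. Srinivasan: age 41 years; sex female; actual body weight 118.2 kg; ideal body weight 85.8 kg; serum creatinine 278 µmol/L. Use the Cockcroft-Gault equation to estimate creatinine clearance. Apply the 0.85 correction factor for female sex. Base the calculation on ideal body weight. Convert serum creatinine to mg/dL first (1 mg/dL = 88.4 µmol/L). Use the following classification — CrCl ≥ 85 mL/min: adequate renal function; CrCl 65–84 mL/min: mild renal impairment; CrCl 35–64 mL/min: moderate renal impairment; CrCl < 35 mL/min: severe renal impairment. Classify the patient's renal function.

severe renal impairment

SCr = 278 / 88.4 = 3.145 mg/dL
CrCl = (140 − 41) × 85.8 / (72 × 3.145) × 0.85 = 8494.2 / 226.44 × 0.85 ≈ 31.9 mL/min
32 mL/min falls in the 'severe renal impairment' range.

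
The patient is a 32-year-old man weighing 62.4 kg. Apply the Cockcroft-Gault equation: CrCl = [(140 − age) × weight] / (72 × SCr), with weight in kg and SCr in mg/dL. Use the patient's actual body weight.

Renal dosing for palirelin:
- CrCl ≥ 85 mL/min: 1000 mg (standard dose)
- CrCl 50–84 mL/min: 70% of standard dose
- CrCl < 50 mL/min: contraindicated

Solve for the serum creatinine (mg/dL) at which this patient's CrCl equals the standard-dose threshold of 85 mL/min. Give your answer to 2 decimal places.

Standard dose requires CrCl ≥ 85 mL/min.
Set (140 − 32) × 62.4 / (72 × SCr) = 85
SCr = (140 − 32) × 62.4 / (72 × 85) = 1.101 mg/dL

1.10 mg/dL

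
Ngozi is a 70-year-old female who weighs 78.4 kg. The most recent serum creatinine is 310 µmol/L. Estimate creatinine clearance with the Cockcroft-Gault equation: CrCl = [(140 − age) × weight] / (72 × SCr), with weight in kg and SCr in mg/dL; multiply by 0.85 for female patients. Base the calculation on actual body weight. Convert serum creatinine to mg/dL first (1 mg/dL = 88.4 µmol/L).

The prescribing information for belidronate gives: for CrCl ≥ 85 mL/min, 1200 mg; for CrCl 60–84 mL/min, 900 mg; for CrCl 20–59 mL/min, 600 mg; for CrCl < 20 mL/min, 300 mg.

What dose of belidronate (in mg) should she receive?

SCr = 310 / 88.4 = 3.507 mg/dL
CrCl = (140 − 70) × 78.4 / (72 × 3.507) × 0.85 = 5488.0 / 252.50 × 0.85 ≈ 18.5 mL/min
CrCl ≈ 18 mL/min → bracket < 20 mL/min.
Dose for this bracket: 300 mg.

300 mg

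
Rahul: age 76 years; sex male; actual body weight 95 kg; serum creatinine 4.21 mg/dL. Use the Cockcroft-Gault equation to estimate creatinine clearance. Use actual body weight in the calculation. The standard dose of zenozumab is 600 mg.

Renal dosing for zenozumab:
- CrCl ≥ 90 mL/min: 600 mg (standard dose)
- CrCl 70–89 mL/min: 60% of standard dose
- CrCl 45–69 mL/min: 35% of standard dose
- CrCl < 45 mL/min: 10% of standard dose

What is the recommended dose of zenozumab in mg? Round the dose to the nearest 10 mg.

60 mg

CrCl = (140 − 76) × 95 / (72 × 4.21) = 6080.0 / 303.12 ≈ 20.1 mL/min
CrCl ≈ 20 mL/min → bracket < 45 mL/min.
10% of 600 mg = 60 mg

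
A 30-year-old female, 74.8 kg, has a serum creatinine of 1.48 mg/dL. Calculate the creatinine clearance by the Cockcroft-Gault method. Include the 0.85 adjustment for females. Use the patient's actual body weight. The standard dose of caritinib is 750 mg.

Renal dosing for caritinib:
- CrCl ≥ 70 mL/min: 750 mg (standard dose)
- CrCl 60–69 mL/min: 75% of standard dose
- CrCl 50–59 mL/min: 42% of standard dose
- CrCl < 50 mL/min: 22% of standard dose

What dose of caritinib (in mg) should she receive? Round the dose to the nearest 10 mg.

560 mg

CrCl = (140 − 30) × 74.8 / (72 × 1.48) × 0.85 = 8228.0 / 106.56 × 0.85 ≈ 65.6 mL/min
CrCl ≈ 66 mL/min → bracket 60–69 mL/min.
75% of 750 mg = 562.5 mg → 560 mg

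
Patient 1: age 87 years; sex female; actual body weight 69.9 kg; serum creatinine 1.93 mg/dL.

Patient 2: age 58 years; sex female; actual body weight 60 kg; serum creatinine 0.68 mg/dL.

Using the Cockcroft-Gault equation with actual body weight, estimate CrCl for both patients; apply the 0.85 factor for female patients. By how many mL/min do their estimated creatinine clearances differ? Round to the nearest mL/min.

Patient 1: CrCl = (140 − 87) × 69.9 / (72 × 1.93) × 0.85 = 3704.7 / 138.96 × 0.85 ≈ 22.7 mL/min
Patient 2: CrCl = (140 − 58) × 60 / (72 × 0.68) × 0.85 = 4920.0 / 48.96 × 0.85 ≈ 85.4 mL/min
|22.7 − 85.4| = 62.7 mL/min

63 mL/min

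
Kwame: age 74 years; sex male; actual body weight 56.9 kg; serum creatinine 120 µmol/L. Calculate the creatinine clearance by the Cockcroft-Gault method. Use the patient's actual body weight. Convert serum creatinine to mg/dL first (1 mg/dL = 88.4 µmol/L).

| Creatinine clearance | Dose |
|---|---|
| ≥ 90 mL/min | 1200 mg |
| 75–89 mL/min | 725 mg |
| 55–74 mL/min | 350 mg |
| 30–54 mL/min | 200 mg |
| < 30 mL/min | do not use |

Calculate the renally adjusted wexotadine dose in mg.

SCr = 120 / 88.4 = 1.357 mg/dL
CrCl = (140 − 74) × 56.9 / (72 × 1.357) = 3755.4 / 97.70 ≈ 38.4 mL/min
CrCl ≈ 38 mL/min → bracket 30–54 mL/min.
Dose for this bracket: 200 mg.

200 mg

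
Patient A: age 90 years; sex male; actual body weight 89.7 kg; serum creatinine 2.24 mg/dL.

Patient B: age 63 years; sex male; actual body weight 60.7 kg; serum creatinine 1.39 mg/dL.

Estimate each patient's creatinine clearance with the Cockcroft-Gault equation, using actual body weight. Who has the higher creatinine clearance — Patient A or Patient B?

Patient A: CrCl = (140 − 90) × 89.7 / (72 × 2.24) = 4485.0 / 161.28 ≈ 27.8 mL/min
Patient B: CrCl = (140 − 63) × 60.7 / (72 × 1.39) = 4673.9 / 100.08 ≈ 46.7 mL/min
27.8 vs 46.7 mL/min → Patient B is higher.

Patient B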